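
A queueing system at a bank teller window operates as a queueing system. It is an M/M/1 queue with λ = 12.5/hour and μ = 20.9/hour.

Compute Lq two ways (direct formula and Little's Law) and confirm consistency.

Method 1 (direct): Lq = λ²/(μ(μ-λ)) = 156.25/(20.9 × 8.40) = 0.8900

Method 2 (Little's Law):
W = 1/(μ-λ) = 1/8.40 = 0.11905
Wq = W - 1/μ = 0.11905 - 0.047847 = 0.07120
Lq = λWq = 12.5 × 0.07120 = 0.8900 ✔ (matches Method 1)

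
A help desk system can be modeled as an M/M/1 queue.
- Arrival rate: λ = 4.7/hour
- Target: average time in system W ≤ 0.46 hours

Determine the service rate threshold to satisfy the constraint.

For M/M/1: W = 1/(μ-λ)
Need W ≤ 0.46, so 1/(μ-λ) ≤ 0.46
μ - λ ≥ 1/0.46 = 2.1739
μ ≥ 4.7 + 2.1739 = 6.8739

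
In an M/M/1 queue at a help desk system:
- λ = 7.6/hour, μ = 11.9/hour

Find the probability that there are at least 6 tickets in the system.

ρ = λ/μ = 7.6/11.9 = 0.63866
P(N ≥ n) = ρⁿ
P(N ≥ 6) = 0.63866^6
P(N ≥ 6) = 0.06786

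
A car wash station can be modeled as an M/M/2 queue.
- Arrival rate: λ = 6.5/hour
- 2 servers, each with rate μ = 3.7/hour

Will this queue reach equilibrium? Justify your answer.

Stability requires ρ = λ/(cμ) < 1
ρ = 6.5/(2 × 3.7) = 6.5/7.40 = 0.8784
Since 0.8784 < 1, the system is STABLE.
The servers are busy 87.84% of the time.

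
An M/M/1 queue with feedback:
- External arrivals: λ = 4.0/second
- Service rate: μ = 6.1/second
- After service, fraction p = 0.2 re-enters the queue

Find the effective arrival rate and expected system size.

Effective arrival rate: λ_eff = λ/(1-p) = 4.0/(1-0.2) = 4.0/0.80 = 5.0000
ρ = λ_eff/μ = 5.0000/6.1 = 0.819672
L = ρ/(1-ρ) = 0.819672/(1-0.819672) = 4.5455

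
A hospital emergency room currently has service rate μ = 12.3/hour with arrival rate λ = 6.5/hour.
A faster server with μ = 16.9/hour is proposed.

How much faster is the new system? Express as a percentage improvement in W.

System 1: ρ₁ = 6.5/12.3 = 0.5285, W₁ = 1/(12.3-6.5) = 0.1724
System 2: ρ₂ = 6.5/16.9 = 0.3846, W₂ = 1/(16.9-6.5) = 0.09615
Improvement: (W₁-W₂)/W₁ = (0.1724-0.09615)/0.1724 = 44.23%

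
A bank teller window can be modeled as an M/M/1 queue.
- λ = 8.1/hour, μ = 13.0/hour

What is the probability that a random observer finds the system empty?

ρ = λ/μ = 8.1/13.0 = 0.6231
P(0) = 1 - ρ = 1 - 0.6231 = 0.3769
The server is idle 37.69% of the time.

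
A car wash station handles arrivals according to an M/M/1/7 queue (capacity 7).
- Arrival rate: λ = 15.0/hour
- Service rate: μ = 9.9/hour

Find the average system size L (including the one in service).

ρ = λ/μ = 15.0/9.9 = 1.51515
P₀ = (1-ρ)/(1-ρ^(K+1)) = (1-1.51515)/(1-1.51515^8) = -0.5151/-26.7744 = 0.01924
P_K = P₀×ρ^K = 0.01924 × 1.51515^7 = 0.01924 × 18.3311 = 0.3527
L = ρ[1 - (K+1)ρ^K + Kρ^(K+1)] / [(1-ρ)(1-ρ^(K+1))]
L = 1.51515 × (1 - 8×18.3311 + 7×27.7744) / ((1 - 1.51515) × (1 - 27.7744)) = 5.3576 cars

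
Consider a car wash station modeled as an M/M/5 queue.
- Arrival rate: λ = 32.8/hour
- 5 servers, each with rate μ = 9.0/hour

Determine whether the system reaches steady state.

Stability requires ρ = λ/(cμ) < 1
ρ = 32.8/(5 × 9.0) = 32.8/45.00 = 0.7289
Since 0.7289 < 1, the system is STABLE.
The servers are busy 72.89% of the time.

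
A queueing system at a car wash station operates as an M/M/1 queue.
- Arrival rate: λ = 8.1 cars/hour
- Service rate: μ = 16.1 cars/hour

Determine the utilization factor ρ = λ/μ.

Server utilization: ρ = λ/μ
ρ = 8.1/16.1 = 0.5031
The server is busy 50.31% of the time.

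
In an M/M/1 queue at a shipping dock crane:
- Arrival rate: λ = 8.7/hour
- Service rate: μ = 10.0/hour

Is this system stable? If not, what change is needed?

Stability requires ρ = λ/(cμ) < 1
ρ = 8.7/(1 × 10.0) = 8.7/10.00 = 0.8700
Since 0.8700 < 1, the system is STABLE.
The server is busy 87.00% of the time.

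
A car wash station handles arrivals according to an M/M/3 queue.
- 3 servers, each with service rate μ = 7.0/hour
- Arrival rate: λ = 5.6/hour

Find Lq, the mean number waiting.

Traffic intensity: ρ = λ/(cμ) = 5.6/(3×7.0) = 0.2667
Since ρ = 0.2667 < 1, system is stable.
Offered load a = λ/μ = cρ = 5.6/7.0 = 0.8000
P₀ = [ Σₙ₌₀^2 aⁿ/n! + a^3/(3!(1-ρ)) ]⁻¹
Σ = a^0/0! + a^1/1! + a^2/2! = 1.0000 + 0.8000 + 0.3200 = 2.1200
a^3/(3!(1-ρ)) = 0.5120/(6 × 0.7333) = 0.1164
P₀ = 1/(2.1200 + 0.11636) = 0.4472
Lq = P₀·a^3·ρ / (3!(1-ρ)²) = 0.4472 × 0.5120 × 0.2667 / (6 × 0.5378) = 0.01892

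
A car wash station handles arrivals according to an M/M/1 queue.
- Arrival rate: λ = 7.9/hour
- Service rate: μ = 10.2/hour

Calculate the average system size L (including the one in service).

ρ = λ/μ = 7.9/10.2 = 0.7745
For M/M/1: L = λ/(μ-λ)
L = 7.9/(10.2-7.9) = 7.9/2.30
L = 3.4348 cars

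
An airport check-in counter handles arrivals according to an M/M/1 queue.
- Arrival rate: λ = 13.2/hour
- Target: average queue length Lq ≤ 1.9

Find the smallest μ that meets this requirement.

For M/M/1: Lq = λ²/(μ(μ-λ))
Need Lq ≤ 1.9, i.e. μ(μ-λ) ≥ λ²/1.9
μ² - 13.2μ - 174.24/1.9 ≥ 0  →  μ² - 13.2μ - 91.705263 ≥ 0
Quadratic formula (positive root): μ = [λ + √(λ² + 4×91.705263)]/2
Discriminant: 174.24 + 4×91.705263 = 541.0611, √541.0611 = 23.2607
μ ≥ (13.2 + 23.2607)/2 = 18.2304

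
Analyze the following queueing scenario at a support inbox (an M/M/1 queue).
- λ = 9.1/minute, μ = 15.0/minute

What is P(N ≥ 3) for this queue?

ρ = λ/μ = 9.1/15.0 = 0.6067
P(N ≥ n) = ρⁿ
P(N ≥ 3) = 0.6067^3
P(N ≥ 3) = 0.2233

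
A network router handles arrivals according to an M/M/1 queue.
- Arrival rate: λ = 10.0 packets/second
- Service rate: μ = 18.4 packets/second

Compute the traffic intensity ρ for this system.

Server utilization: ρ = λ/μ
ρ = 10.0/18.4 = 0.5435
The server is busy 54.35% of the time.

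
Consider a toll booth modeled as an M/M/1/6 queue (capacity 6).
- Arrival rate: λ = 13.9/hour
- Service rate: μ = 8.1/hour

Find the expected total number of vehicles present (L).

ρ = λ/μ = 13.9/8.1 = 1.71605
P₀ = (1-ρ)/(1-ρ^(K+1)) = (1-1.71605)/(1-1.71605^7) = -0.7161/-42.8238 = 0.01672
P_K = P₀×ρ^K = 0.01672 × 1.71605^6 = 0.01672 × 25.5376 = 0.4270
L = ρ[1 - (K+1)ρ^K + Kρ^(K+1)] / [(1-ρ)(1-ρ^(K+1))]
L = 1.71605 × (1 - 7×25.5376 + 6×43.8238) / ((1 - 1.71605) × (1 - 43.8238)) = 4.7669 vehicles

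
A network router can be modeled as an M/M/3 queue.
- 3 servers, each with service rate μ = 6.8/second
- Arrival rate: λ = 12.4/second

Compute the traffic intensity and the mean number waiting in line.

Traffic intensity: ρ = λ/(cμ) = 12.4/(3×6.8) = 0.6078
Since ρ = 0.6078 < 1, system is stable.
Offered load a = λ/μ = cρ = 12.4/6.8 = 1.8235
P₀ = [ Σₙ₌₀^2 aⁿ/n! + a^3/(3!(1-ρ)) ]⁻¹
Σ = a^0/0! + a^1/1! + a^2/2! = 1.00000 + 1.82353 + 1.66263 = 4.4862
a^3/(3!(1-ρ)) = 6.0637/(6 × 0.39216) = 2.5771
P₀ = 1/(4.4862 + 2.5771) = 0.1416
Lq = P₀·a^3·ρ / (3!(1-ρ)²) = 0.1416 × 6.0637 × 0.6078 / (6 × 0.1538) = 0.5655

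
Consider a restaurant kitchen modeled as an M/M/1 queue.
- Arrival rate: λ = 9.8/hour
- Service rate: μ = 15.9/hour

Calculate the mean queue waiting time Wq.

First, compute utilization: ρ = λ/μ = 9.8/15.9 = 0.6164
For M/M/1: Wq = λ/(μ(μ-λ))
Wq = 9.8/(15.9 × (15.9-9.8))
Wq = 9.8/(15.9 × 6.10)
Wq = 0.1010 hours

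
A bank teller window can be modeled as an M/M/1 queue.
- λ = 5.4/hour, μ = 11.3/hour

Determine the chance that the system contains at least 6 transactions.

ρ = λ/μ = 5.4/11.3 = 0.4779
P(N ≥ n) = ρⁿ
P(N ≥ 6) = 0.4779^6
P(N ≥ 6) = 0.01191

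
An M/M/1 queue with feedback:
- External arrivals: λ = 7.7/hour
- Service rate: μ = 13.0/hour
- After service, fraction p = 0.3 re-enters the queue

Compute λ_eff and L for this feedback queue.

Effective arrival rate: λ_eff = λ/(1-p) = 7.7/(1-0.3) = 7.7/0.70 = 11.0000
ρ = λ_eff/μ = 11.0000/13.0 = 0.846154
L = ρ/(1-ρ) = 0.846154/(1-0.846154) = 5.5000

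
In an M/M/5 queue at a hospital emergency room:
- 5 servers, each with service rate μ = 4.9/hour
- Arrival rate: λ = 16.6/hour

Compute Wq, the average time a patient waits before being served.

Traffic intensity: ρ = λ/(cμ) = 16.6/(5×4.9) = 0.6776
Since ρ = 0.6776 < 1, system is stable.
Offered load a = λ/μ = cρ = 16.6/4.9 = 3.3878
P₀ = [ Σₙ₌₀^4 aⁿ/n! + a^5/(5!(1-ρ)) ]⁻¹
Σ = a^0/0! + a^1/1! + a^2/2! + a^3/3! + a^4/4! = 1.0000 + 3.3878 + 5.7384 + 6.4801 + 5.4883 = 22.0946
a^5/(5!(1-ρ)) = 446.2313/(120 × 0.32245) = 11.5323
P₀ = 1/(22.0946 + 11.5323) = 0.02974
Lq = P₀·a^5·ρ / (5!(1-ρ)²) = 0.029738 × 446.2313 × 0.67755 / (120 × 0.10397) = 0.7206
Wq = Lq/λ = 0.7206/16.6 = 0.04341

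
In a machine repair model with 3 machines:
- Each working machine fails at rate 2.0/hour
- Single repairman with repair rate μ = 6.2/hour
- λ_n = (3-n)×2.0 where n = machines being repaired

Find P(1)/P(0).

P(1)/P(0) = ∏_{i=0}^{1-1} λ_i/μ_{i+1}
= (3-0)×2.0/6.2
= 0.9677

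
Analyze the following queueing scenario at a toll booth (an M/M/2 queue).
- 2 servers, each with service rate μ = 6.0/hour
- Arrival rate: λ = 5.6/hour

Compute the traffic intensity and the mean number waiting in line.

Traffic intensity: ρ = λ/(cμ) = 5.6/(2×6.0) = 0.4667
Since ρ = 0.4667 < 1, system is stable.
Offered load a = λ/μ = cρ = 5.6/6.0 = 0.9333
P₀ = [ Σₙ₌₀^1 aⁿ/n! + a^2/(2!(1-ρ)) ]⁻¹
Σ = a^0/0! + a^1/1! = 1.0000 + 0.9333 = 1.9333
a^2/(2!(1-ρ)) = 0.8711/(2 × 0.5333) = 0.8167
P₀ = 1/(1.9333 + 0.8167) = 0.3636
Lq = P₀·a^2·ρ / (2!(1-ρ)²) = 0.363636 × 0.871111 × 0.466667 / (2 × 0.284444) = 0.2598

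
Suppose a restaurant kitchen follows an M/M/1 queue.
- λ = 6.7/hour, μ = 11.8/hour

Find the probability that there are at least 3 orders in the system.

ρ = λ/μ = 6.7/11.8 = 0.5678
P(N ≥ n) = ρⁿ
P(N ≥ 3) = 0.5678^3
P(N ≥ 3) = 0.1831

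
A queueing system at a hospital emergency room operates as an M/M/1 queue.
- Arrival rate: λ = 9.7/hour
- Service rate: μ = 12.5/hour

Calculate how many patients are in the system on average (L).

ρ = λ/μ = 9.7/12.5 = 0.7760
For M/M/1: L = λ/(μ-λ)
L = 9.7/(12.5-9.7) = 9.7/2.80
L = 3.4643 patients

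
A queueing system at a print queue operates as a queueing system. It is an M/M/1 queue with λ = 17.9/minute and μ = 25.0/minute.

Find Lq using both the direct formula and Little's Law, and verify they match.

Method 1 (direct): Lq = λ²/(μ(μ-λ)) = 320.41/(25.0 × 7.10) = 1.8051

Method 2 (Little's Law):
W = 1/(μ-λ) = 1/7.10 = 0.140845
Wq = W - 1/μ = 0.140845 - 0.0400000 = 0.100845
Lq = λWq = 17.9 × 0.100845 = 1.8051 ✔ (matches Method 1)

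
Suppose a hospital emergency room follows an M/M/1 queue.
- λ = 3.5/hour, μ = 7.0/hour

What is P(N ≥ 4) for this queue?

ρ = λ/μ = 3.5/7.0 = 0.5000
P(N ≥ n) = ρⁿ
P(N ≥ 4) = 0.5000^4
P(N ≥ 4) = 0.06250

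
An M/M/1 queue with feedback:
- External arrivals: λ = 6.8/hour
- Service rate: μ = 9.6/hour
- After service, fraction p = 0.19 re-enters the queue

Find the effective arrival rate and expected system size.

Effective arrival rate: λ_eff = λ/(1-p) = 6.8/(1-0.19) = 6.8/0.81 = 8.395062
ρ = λ_eff/μ = 8.395062/9.6 = 0.874486
L = ρ/(1-ρ) = 0.874486/(1-0.874486) = 6.9672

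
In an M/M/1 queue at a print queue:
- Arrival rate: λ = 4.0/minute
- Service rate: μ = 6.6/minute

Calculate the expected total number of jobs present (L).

ρ = λ/μ = 4.0/6.6 = 0.6061
For M/M/1: L = λ/(μ-λ)
L = 4.0/(6.6-4.0) = 4.0/2.60
L = 1.5385 jobs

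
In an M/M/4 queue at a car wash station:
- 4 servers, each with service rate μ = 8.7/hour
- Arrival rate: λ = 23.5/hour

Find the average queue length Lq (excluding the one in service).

Traffic intensity: ρ = λ/(cμ) = 23.5/(4×8.7) = 0.6753
Since ρ = 0.6753 < 1, system is stable.
Offered load a = λ/μ = cρ = 23.5/8.7 = 2.7011
P₀ = [ Σₙ₌₀^3 aⁿ/n! + a^4/(4!(1-ρ)) ]⁻¹
Σ = a^0/0! + a^1/1! + a^2/2! + a^3/3! = 1.0000 + 2.7011 + 3.6481 + 3.2847 = 10.6339
a^4/(4!(1-ρ)) = 53.2347/(24 × 0.324713) = 6.8310
P₀ = 1/(10.6339 + 6.8310) = 0.05726
Lq = P₀·a^4·ρ / (4!(1-ρ)²) = 0.057258 × 53.2347 × 0.67529 / (24 × 0.10544) = 0.8134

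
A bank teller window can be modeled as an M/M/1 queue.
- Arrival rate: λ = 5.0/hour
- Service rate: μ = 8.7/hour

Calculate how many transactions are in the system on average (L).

ρ = λ/μ = 5.0/8.7 = 0.5747
For M/M/1: L = λ/(μ-λ)
L = 5.0/(8.7-5.0) = 5.0/3.70
L = 1.3514 transactions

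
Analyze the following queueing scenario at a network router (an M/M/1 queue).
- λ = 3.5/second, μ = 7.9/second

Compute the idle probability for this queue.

ρ = λ/μ = 3.5/7.9 = 0.4430
P(0) = 1 - ρ = 1 - 0.4430 = 0.5570
The server is idle 55.70% of the time.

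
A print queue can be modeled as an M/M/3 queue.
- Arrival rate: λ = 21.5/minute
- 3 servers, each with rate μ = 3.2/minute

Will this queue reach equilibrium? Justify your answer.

Stability requires ρ = λ/(cμ) < 1
ρ = 21.5/(3 × 3.2) = 21.5/9.60 = 2.2396
Since 2.2396 ≥ 1, the system is UNSTABLE.
Need c > λ/μ = 21.5/3.2 = 6.72.
Minimum servers needed: c = 7.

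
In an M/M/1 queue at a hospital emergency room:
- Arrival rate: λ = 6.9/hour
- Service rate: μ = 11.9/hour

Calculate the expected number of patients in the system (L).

ρ = λ/μ = 6.9/11.9 = 0.5798
For M/M/1: L = λ/(μ-λ)
L = 6.9/(11.9-6.9) = 6.9/5.00
L = 1.3800 patients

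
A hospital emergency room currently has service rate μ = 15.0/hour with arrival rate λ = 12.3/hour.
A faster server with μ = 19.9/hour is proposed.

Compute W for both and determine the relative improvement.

System 1: ρ₁ = 12.3/15.0 = 0.8200, W₁ = 1/(15.0-12.3) = 0.3704
System 2: ρ₂ = 12.3/19.9 = 0.6181, W₂ = 1/(19.9-12.3) = 0.1316
Improvement: (W₁-W₂)/W₁ = (0.3704-0.1316)/0.3704 = 64.47%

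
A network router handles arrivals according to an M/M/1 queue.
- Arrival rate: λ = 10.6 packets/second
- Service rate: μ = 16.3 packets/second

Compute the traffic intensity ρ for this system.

Server utilization: ρ = λ/μ
ρ = 10.6/16.3 = 0.6503
The server is busy 65.03% of the time.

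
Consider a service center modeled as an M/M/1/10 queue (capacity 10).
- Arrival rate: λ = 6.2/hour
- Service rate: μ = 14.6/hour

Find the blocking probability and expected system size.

ρ = λ/μ = 6.2/14.6 = 0.42466
P₀ = (1-ρ)/(1-ρ^(K+1)) = (1-0.42466)/(1-0.42466^11) = 0.5753/0.9999 = 0.5754
P_K = P₀×ρ^K = 0.5754 × 0.42466^10 = 0.5754 × 0.0001907 = 0.0001097
Blocking probability P_10 = 0.0001097 (0.01097%)
L = ρ[1 - (K+1)ρ^K + Kρ^(K+1)] / [(1-ρ)(1-ρ^(K+1))]
L = 0.42466 × (1 - 11×0.0001907 + 10×0.00008099) / ((1 - 0.42466) × (1 - 0.00008099)) = 0.7372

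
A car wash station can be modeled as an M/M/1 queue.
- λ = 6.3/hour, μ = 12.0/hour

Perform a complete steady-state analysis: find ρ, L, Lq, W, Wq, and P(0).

Step 1: ρ = λ/μ = 6.3/12.0 = 0.5250
Step 2: L = λ/(μ-λ) = 6.3/5.70 = 1.1053
Step 3: Lq = λ²/(μ(μ-λ)) = 39.69/(12.0×5.70) = 0.5803
Step 4: W = 1/(μ-λ) = 1/5.70 = 0.17544
Step 5: Wq = λ/(μ(μ-λ)) = 6.3/(12.0×5.70) = 0.09211
Step 6: P(0) = 1-ρ = 0.4750
Verify: L = λW = 6.3×0.17544 = 1.1053 ✔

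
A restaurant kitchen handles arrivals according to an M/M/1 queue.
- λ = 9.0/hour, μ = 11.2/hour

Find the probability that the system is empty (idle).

ρ = λ/μ = 9.0/11.2 = 0.8036
P(0) = 1 - ρ = 1 - 0.8036 = 0.1964
The server is idle 19.64% of the time.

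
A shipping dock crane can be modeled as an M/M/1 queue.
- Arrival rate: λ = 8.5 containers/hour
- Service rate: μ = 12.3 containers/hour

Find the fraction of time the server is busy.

Server utilization: ρ = λ/μ
ρ = 8.5/12.3 = 0.6911
The server is busy 69.11% of the time.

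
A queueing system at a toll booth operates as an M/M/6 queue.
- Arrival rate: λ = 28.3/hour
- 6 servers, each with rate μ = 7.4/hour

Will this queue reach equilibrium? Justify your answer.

Stability requires ρ = λ/(cμ) < 1
ρ = 28.3/(6 × 7.4) = 28.3/44.40 = 0.6374
Since 0.6374 < 1, the system is STABLE.
The servers are busy 63.74% of the time.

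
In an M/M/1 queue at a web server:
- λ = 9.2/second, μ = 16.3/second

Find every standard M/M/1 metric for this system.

Step 1: ρ = λ/μ = 9.2/16.3 = 0.5644
Step 2: L = λ/(μ-λ) = 9.2/7.10 = 1.2958
Step 3: Lq = λ²/(μ(μ-λ)) = 84.64/(16.3×7.10) = 0.7314
Step 4: W = 1/(μ-λ) = 1/7.10 = 0.14085
Step 5: Wq = λ/(μ(μ-λ)) = 9.2/(16.3×7.10) = 0.07950
Step 6: P(0) = 1-ρ = 0.4356
Verify: L = λW = 9.2×0.14085 = 1.2958 ✔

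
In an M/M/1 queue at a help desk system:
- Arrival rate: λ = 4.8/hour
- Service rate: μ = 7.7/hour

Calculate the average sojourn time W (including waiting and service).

First, compute utilization: ρ = λ/μ = 4.8/7.7 = 0.6234
For M/M/1: W = 1/(μ-λ)
W = 1/(7.7-4.8) = 1/2.90
W = 0.3448 hours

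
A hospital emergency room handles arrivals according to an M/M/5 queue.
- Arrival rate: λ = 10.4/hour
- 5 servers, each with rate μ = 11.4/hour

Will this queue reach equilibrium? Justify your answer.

Stability requires ρ = λ/(cμ) < 1
ρ = 10.4/(5 × 11.4) = 10.4/57.00 = 0.1825
Since 0.1825 < 1, the system is STABLE.
The servers are busy 18.25% of the time.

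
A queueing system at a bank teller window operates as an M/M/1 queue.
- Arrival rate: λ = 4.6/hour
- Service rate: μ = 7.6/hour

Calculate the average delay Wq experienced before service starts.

First, compute utilization: ρ = λ/μ = 4.6/7.6 = 0.6053
For M/M/1: Wq = λ/(μ(μ-λ))
Wq = 4.6/(7.6 × (7.6-4.6))
Wq = 4.6/(7.6 × 3.00)
Wq = 0.2018 hours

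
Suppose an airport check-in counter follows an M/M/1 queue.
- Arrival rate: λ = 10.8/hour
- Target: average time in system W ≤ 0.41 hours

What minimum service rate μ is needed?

For M/M/1: W = 1/(μ-λ)
Need W ≤ 0.41, so 1/(μ-λ) ≤ 0.41
μ - λ ≥ 1/0.41 = 2.4390
μ ≥ 10.8 + 2.4390 = 13.2390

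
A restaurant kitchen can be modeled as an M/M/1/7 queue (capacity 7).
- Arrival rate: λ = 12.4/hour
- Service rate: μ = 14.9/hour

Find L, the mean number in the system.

ρ = λ/μ = 12.4/14.9 = 0.83221
P₀ = (1-ρ)/(1-ρ^(K+1)) = (1-0.83221)/(1-0.83221^8) = 0.16779/0.76993 = 0.2179
P_K = P₀×ρ^K = 0.2179 × 0.83221^7 = 0.2179 × 0.2765 = 0.06025
L = ρ[1 - (K+1)ρ^K + Kρ^(K+1)] / [(1-ρ)(1-ρ^(K+1))]
L = 0.83221 × (1 - 8×0.276459 + 7×0.230072) / ((1 - 0.83221) × (1 - 0.230072)) = 2.5693 orders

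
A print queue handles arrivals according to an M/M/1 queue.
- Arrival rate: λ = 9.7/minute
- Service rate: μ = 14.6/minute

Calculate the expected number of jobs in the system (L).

ρ = λ/μ = 9.7/14.6 = 0.6644
For M/M/1: L = λ/(μ-λ)
L = 9.7/(14.6-9.7) = 9.7/4.90
L = 1.9796 jobs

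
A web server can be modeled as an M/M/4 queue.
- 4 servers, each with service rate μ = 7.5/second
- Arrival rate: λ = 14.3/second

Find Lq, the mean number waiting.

Traffic intensity: ρ = λ/(cμ) = 14.3/(4×7.5) = 0.4767
Since ρ = 0.4767 < 1, system is stable.
Offered load a = λ/μ = cρ = 14.3/7.5 = 1.9067
P₀ = [ Σₙ₌₀^3 aⁿ/n! + a^4/(4!(1-ρ)) ]⁻¹
Σ = a^0/0! + a^1/1! + a^2/2! + a^3/3! = 1.0000 + 1.9067 + 1.8177 + 1.1552 = 5.8796
a^4/(4!(1-ρ)) = 13.2160/(24 × 0.52333) = 1.0522
P₀ = 1/(5.8796 + 1.0522) = 0.1443
Lq = P₀·a^4·ρ / (4!(1-ρ)²) = 0.1443 × 13.2160 × 0.4767 / (24 × 0.2739) = 0.1383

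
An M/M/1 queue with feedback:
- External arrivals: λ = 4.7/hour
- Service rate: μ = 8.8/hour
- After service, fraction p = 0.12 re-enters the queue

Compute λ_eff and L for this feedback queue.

Effective arrival rate: λ_eff = λ/(1-p) = 4.7/(1-0.12) = 4.7/0.88 = 5.3409
ρ = λ_eff/μ = 5.3409/8.8 = 0.60692
L = ρ/(1-ρ) = 0.60692/(1-0.60692) = 1.5440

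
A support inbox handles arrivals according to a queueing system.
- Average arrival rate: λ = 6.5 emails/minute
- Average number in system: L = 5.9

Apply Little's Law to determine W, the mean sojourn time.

Little's Law: L = λW, so W = L/λ
W = 5.9/6.5 = 0.9077 minutes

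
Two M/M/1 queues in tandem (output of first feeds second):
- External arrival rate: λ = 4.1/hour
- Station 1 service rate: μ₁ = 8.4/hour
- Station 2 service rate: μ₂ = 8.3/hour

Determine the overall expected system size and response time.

By Jackson's theorem, each station behaves as independent M/M/1.
Station 1: ρ₁ = 4.1/8.4 = 0.4881, L₁ = ρ₁/(1-ρ₁) = λ/(μ₁-λ) = 4.1/4.30 = 0.9535
Station 2: ρ₂ = 4.1/8.3 = 0.4940, L₂ = ρ₂/(1-ρ₂) = λ/(μ₂-λ) = 4.1/4.20 = 0.9762
Total: L = L₁ + L₂ = 0.9535 + 0.9762 = 1.9297
W = L/λ = 1.9297/4.1 = 0.4707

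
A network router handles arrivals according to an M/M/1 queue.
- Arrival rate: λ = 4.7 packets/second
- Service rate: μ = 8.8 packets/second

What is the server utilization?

Server utilization: ρ = λ/μ
ρ = 4.7/8.8 = 0.5341
The server is busy 53.41% of the time.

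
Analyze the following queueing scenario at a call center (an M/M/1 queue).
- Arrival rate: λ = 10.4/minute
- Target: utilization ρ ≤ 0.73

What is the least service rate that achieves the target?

ρ = λ/μ, so μ = λ/ρ
μ ≥ 10.4/0.73 = 14.2466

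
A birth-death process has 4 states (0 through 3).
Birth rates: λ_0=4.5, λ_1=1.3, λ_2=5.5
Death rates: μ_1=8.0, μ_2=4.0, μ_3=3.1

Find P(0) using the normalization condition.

Ratios P(n)/P(0) = (λ₀···λₙ₋₁)/(μ₁···μₙ):
P(1)/P(0) = (4.5)/(8.0) = 0.56250
P(2)/P(0) = (4.5×1.3)/(8.0×4.0) = 0.18281
P(3)/P(0) = (4.5×1.3×5.5)/(8.0×4.0×3.1) = 0.32434

Normalization: ∑ P(n) = 1
P(0) × (1.0000 + 0.56250 + 0.18281 + 0.32434) = 1
P(0) × 2.0697 = 1
P(0) = 1/2.0697 = 0.4832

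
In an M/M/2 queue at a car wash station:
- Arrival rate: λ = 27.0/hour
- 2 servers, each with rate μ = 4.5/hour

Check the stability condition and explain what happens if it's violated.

Stability requires ρ = λ/(cμ) < 1
ρ = 27.0/(2 × 4.5) = 27.0/9.00 = 3.0000
Since 3.0000 ≥ 1, the system is UNSTABLE.
Need c > λ/μ = 27.0/4.5 = 6.00.
Minimum servers needed: c = 7.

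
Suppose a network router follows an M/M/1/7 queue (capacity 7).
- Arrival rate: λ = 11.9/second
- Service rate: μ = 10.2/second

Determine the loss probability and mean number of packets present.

ρ = λ/μ = 11.9/10.2 = 1.16667
P₀ = (1-ρ)/(1-ρ^(K+1)) = (1-1.16667)/(1-1.16667^8) = -0.16667/-2.4323 = 0.06852
P_K = P₀×ρ^K = 0.06852 × 1.16667^7 = 0.06852 × 2.9420 = 0.2016
Blocking probability P_7 = 0.2016 (20.16%)
L = ρ[1 - (K+1)ρ^K + Kρ^(K+1)] / [(1-ρ)(1-ρ^(K+1))]
L = 1.16667 × (1 - 8×2.941956 + 7×3.432292) / ((1 - 1.16667) × (1 - 3.432292)) = 4.2892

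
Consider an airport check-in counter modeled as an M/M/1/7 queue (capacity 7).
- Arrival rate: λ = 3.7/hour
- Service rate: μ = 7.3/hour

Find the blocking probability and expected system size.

ρ = λ/μ = 3.7/7.3 = 0.50685
P₀ = (1-ρ)/(1-ρ^(K+1)) = (1-0.50685)/(1-0.50685^8) = 0.4931/0.9956 = 0.4953
P_K = P₀×ρ^K = 0.4953 × 0.50685^7 = 0.4953 × 0.008593 = 0.004256
Blocking probability P_7 = 0.004256 (0.43%)
L = ρ[1 - (K+1)ρ^K + Kρ^(K+1)] / [(1-ρ)(1-ρ^(K+1))]
L = 0.50685 × (1 - 8×0.008593 + 7×0.004355) / ((1 - 0.50685) × (1 - 0.004355)) = 0.9928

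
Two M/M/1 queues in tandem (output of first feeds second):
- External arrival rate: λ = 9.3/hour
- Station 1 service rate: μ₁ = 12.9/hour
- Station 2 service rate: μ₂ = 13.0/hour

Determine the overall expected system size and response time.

By Jackson's theorem, each station behaves as independent M/M/1.
Station 1: ρ₁ = 9.3/12.9 = 0.7209, L₁ = ρ₁/(1-ρ₁) = λ/(μ₁-λ) = 9.3/3.60 = 2.5833
Station 2: ρ₂ = 9.3/13.0 = 0.7154, L₂ = ρ₂/(1-ρ₂) = λ/(μ₂-λ) = 9.3/3.70 = 2.5135
Total: L = L₁ + L₂ = 2.5833 + 2.5135 = 5.0968
W = L/λ = 5.0968/9.3 = 0.5480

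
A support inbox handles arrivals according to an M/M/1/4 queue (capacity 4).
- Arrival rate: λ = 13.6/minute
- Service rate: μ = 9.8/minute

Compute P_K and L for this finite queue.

ρ = λ/μ = 13.6/9.8 = 1.38776
P₀ = (1-ρ)/(1-ρ^(K+1)) = (1-1.38776)/(1-1.38776^5) = -0.38776/-4.1472 = 0.09350
P_K = P₀×ρ^K = 0.09350 × 1.38776^4 = 0.09350 × 3.7090 = 0.3468
Blocking probability P_4 = 0.3468 (34.68%)
L = ρ[1 - (K+1)ρ^K + Kρ^(K+1)] / [(1-ρ)(1-ρ^(K+1))]
L = 1.38776 × (1 - 5×3.7090 + 4×5.1472) / ((1 - 1.38776) × (1 - 5.1472)) = 2.6267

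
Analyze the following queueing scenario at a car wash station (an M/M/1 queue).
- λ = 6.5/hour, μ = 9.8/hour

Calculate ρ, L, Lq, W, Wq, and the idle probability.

Step 1: ρ = λ/μ = 6.5/9.8 = 0.6633
Step 2: L = λ/(μ-λ) = 6.5/3.30 = 1.9697
Step 3: Lq = λ²/(μ(μ-λ)) = 42.25/(9.8×3.30) = 1.3064
Step 4: W = 1/(μ-λ) = 1/3.30 = 0.30303
Step 5: Wq = λ/(μ(μ-λ)) = 6.5/(9.8×3.30) = 0.2010
Step 6: P(0) = 1-ρ = 0.3367
Verify: L = λW = 6.5×0.30303 = 1.9697 ✔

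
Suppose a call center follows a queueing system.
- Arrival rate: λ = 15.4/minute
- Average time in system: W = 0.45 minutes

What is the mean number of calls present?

Little's Law: L = λW
L = 15.4 × 0.45 = 6.9300 calls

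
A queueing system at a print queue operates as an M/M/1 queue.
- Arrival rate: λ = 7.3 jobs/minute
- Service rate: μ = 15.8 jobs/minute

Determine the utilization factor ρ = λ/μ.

Server utilization: ρ = λ/μ
ρ = 7.3/15.8 = 0.4620
The server is busy 46.20% of the time.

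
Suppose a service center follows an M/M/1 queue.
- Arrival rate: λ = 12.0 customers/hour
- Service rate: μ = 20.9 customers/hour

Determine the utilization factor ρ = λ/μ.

Server utilization: ρ = λ/μ
ρ = 12.0/20.9 = 0.5742
The server is busy 57.42% of the time.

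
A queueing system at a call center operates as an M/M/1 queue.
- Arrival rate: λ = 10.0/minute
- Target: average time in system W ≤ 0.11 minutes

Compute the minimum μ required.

For M/M/1: W = 1/(μ-λ)
Need W ≤ 0.11, so 1/(μ-λ) ≤ 0.11
μ - λ ≥ 1/0.11 = 9.0909
μ ≥ 10.0 + 9.0909 = 19.0909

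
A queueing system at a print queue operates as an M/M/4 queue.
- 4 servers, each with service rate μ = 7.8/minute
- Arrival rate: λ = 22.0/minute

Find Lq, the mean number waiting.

Traffic intensity: ρ = λ/(cμ) = 22.0/(4×7.8) = 0.7051
Since ρ = 0.7051 < 1, system is stable.
Offered load a = λ/μ = cρ = 22.0/7.8 = 2.8205
P₀ = [ Σₙ₌₀^3 aⁿ/n! + a^4/(4!(1-ρ)) ]⁻¹
Σ = a^0/0! + a^1/1! + a^2/2! + a^3/3! = 1.0000 + 2.8205 + 3.9776 + 3.7397 = 11.5378
a^4/(4!(1-ρ)) = 63.2867/(24 × 0.29487) = 8.9427
P₀ = 1/(11.5378 + 8.9427) = 0.04883
Lq = P₀·a^4·ρ / (4!(1-ρ)²) = 0.0488269 × 63.2867 × 0.705128 / (24 × 0.0869494) = 1.0441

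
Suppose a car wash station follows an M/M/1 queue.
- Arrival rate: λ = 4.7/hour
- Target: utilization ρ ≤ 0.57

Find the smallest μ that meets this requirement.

ρ = λ/μ, so μ = λ/ρ
μ ≥ 4.7/0.57 = 8.2456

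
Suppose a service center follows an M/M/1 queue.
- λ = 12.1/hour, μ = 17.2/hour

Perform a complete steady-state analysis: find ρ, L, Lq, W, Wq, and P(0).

Step 1: ρ = λ/μ = 12.1/17.2 = 0.7035
Step 2: L = λ/(μ-λ) = 12.1/5.10 = 2.3725
Step 3: Lq = λ²/(μ(μ-λ)) = 146.41/(17.2×5.10) = 1.6691
Step 4: W = 1/(μ-λ) = 1/5.10 = 0.196078
Step 5: Wq = λ/(μ(μ-λ)) = 12.1/(17.2×5.10) = 0.1379
Step 6: P(0) = 1-ρ = 0.2965
Verify: L = λW = 12.1×0.196078 = 2.3725 ✔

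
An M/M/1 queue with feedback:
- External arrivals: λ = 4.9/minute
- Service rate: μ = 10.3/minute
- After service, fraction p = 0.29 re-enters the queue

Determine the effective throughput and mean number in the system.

Effective arrival rate: λ_eff = λ/(1-p) = 4.9/(1-0.29) = 4.9/0.71 = 6.9014
ρ = λ_eff/μ = 6.9014/10.3 = 0.67004
L = ρ/(1-ρ) = 0.67004/(1-0.67004) = 2.0307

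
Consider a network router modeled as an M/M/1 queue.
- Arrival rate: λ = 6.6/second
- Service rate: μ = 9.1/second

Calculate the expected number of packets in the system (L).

ρ = λ/μ = 6.6/9.1 = 0.7253
For M/M/1: L = λ/(μ-λ)
L = 6.6/(9.1-6.6) = 6.6/2.50
L = 2.6400 packets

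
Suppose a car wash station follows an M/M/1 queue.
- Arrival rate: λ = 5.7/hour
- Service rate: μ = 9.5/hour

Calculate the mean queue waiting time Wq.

First, compute utilization: ρ = λ/μ = 5.7/9.5 = 0.6000
For M/M/1: Wq = λ/(μ(μ-λ))
Wq = 5.7/(9.5 × (9.5-5.7))
Wq = 5.7/(9.5 × 3.80)
Wq = 0.1579 hours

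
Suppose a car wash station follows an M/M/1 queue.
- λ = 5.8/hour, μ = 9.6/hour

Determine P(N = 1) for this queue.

ρ = λ/μ = 5.8/9.6 = 0.6042
P(n) = (1-ρ)ρⁿ
P(1) = (1-0.6042) × 0.6042^1
P(1) = 0.3958 × 0.6042
P(1) = 0.2391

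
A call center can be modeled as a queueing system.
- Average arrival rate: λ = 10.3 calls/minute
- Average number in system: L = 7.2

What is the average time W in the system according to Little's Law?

Little's Law: L = λW, so W = L/λ
W = 7.2/10.3 = 0.6990 minutes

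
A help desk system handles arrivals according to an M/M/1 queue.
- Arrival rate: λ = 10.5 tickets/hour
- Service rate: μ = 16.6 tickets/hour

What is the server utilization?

Server utilization: ρ = λ/μ
ρ = 10.5/16.6 = 0.6325
The server is busy 63.25% of the time.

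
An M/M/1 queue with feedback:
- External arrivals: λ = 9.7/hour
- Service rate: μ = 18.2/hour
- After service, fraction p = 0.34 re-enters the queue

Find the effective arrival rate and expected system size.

Effective arrival rate: λ_eff = λ/(1-p) = 9.7/(1-0.34) = 9.7/0.66 = 14.69697
ρ = λ_eff/μ = 14.69697/18.2 = 0.807526
L = ρ/(1-ρ) = 0.807526/(1-0.807526) = 4.1955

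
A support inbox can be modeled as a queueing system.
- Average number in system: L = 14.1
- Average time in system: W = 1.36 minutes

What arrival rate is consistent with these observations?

Little's Law: L = λW, so λ = L/W
λ = 14.1/1.36 = 10.3676 emails/minute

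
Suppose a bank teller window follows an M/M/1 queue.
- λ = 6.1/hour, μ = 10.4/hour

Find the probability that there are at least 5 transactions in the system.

ρ = λ/μ = 6.1/10.4 = 0.58654
P(N ≥ n) = ρⁿ
P(N ≥ 5) = 0.58654^5
P(N ≥ 5) = 0.06942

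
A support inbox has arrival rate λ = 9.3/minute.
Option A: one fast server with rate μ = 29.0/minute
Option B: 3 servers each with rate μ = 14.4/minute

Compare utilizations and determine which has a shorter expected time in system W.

Option A: single server μ = 29.0 (M/M/1)
  ρ_A = 9.3/29.0 = 0.3207
  W_A = 1/(μ-λ) = 1/(29.0-9.3) = 1/19.70 = 0.05076

Option B: 3 servers μ = 14.4 (M/M/3)
  ρ_B = λ/(cμ) = 9.3/(3×14.4) = 0.2153
  Offered load a = λ/μ = cρ = 9.3/14.4 = 0.6458
  P₀ = [ Σₙ₌₀^2 aⁿ/n! + a^3/(3!(1-ρ)) ]⁻¹
  Σ = a^0/0! + a^1/1! + a^2/2! = 1.0000 + 0.6458 + 0.2086 = 1.8544
  a^3/(3!(1-ρ)) = 0.26938/(6 × 0.78472) = 0.05721
  P₀ = 1/(1.8544 + 0.05721) = 0.5231
  Lq = P₀·a^3·ρ / (3!(1-ρ)²) = 0.52312 × 0.26938 × 0.21528 / (6 × 0.61579) = 0.008211
  Wq_B = Lq/λ = 0.0082107/9.3 = 0.00088287
  W_B = Wq_B + 1/μ = 0.00088287 + 0.069444 = 0.07033

Since W_A = 0.05076 < W_B = 0.07033, Option A (single fast server) has the shorter time in system.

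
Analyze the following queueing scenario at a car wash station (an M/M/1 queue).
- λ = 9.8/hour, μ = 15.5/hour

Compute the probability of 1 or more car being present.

ρ = λ/μ = 9.8/15.5 = 0.6323
P(N ≥ n) = ρⁿ
P(N ≥ 1) = 0.6323^1
P(N ≥ 1) = 0.6323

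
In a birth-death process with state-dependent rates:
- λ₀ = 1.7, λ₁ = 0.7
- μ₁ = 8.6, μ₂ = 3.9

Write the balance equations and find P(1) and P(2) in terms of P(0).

Balance equations:
State 0: λ₀P₀ = μ₁P₁ → P₁ = (λ₀/μ₁)P₀ = (1.7/8.6)P₀ = 0.1977P₀
State 1: P₂ = (λ₀λ₁)/(μ₁μ₂)P₀ = (1.7×0.7)/(8.6×3.9)P₀ = 0.03548P₀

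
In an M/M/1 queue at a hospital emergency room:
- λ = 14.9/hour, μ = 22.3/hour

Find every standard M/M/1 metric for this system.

Step 1: ρ = λ/μ = 14.9/22.3 = 0.6682
Step 2: L = λ/(μ-λ) = 14.9/7.40 = 2.0135
Step 3: Lq = λ²/(μ(μ-λ)) = 222.01/(22.3×7.40) = 1.3454
Step 4: W = 1/(μ-λ) = 1/7.40 = 0.135135
Step 5: Wq = λ/(μ(μ-λ)) = 14.9/(22.3×7.40) = 0.09029
Step 6: P(0) = 1-ρ = 0.3318
Verify: L = λW = 14.9×0.135135 = 2.0135 ✔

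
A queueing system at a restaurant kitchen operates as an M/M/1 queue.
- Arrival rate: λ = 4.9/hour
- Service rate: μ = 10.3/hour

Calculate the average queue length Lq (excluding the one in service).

ρ = λ/μ = 4.9/10.3 = 0.4757
For M/M/1: Lq = λ²/(μ(μ-λ))
Lq = 24.01/(10.3 × 5.40)
Lq = 0.4317 orders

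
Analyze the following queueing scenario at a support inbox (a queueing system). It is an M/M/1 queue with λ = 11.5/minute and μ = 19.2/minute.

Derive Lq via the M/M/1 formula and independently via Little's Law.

Method 1 (direct): Lq = λ²/(μ(μ-λ)) = 132.25/(19.2 × 7.70) = 0.8945

Method 2 (Little's Law):
W = 1/(μ-λ) = 1/7.70 = 0.1298701
Wq = W - 1/μ = 0.1298701 - 0.05208333 = 0.0777868
Lq = λWq = 11.5 × 0.0777868 = 0.8945 ✔ (matches Method 1)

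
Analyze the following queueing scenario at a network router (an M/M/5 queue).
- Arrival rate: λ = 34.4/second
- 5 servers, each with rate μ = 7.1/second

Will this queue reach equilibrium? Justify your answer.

Stability requires ρ = λ/(cμ) < 1
ρ = 34.4/(5 × 7.1) = 34.4/35.50 = 0.9690
Since 0.9690 < 1, the system is STABLE.
The servers are busy 96.90% of the time.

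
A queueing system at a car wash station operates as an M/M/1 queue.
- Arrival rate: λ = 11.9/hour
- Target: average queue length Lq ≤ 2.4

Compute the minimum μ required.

For M/M/1: Lq = λ²/(μ(μ-λ))
Need Lq ≤ 2.4, i.e. μ(μ-λ) ≥ λ²/2.4
μ² - 11.9μ - 141.61/2.4 ≥ 0  →  μ² - 11.9μ - 59.00417 ≥ 0
Quadratic formula (positive root): μ = [λ + √(λ² + 4×59.00417)]/2
Discriminant: 141.61 + 4×59.00417 = 377.6267, √377.6267 = 19.4326
μ ≥ (11.9 + 19.4326)/2 = 15.6663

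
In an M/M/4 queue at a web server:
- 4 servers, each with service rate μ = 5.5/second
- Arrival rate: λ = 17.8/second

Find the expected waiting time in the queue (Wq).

Traffic intensity: ρ = λ/(cμ) = 17.8/(4×5.5) = 0.8091
Since ρ = 0.8091 < 1, system is stable.
Offered load a = λ/μ = cρ = 17.8/5.5 = 3.2364
P₀ = [ Σₙ₌₀^3 aⁿ/n! + a^4/(4!(1-ρ)) ]⁻¹
Σ = a^0/0! + a^1/1! + a^2/2! + a^3/3! = 1.0000 + 3.2364 + 5.2370 + 5.6496 = 15.1230
a^4/(4!(1-ρ)) = 109.7057/(24 × 0.190909) = 23.9437
P₀ = 1/(15.1230 + 23.9437) = 0.02560
Lq = P₀·a^4·ρ / (4!(1-ρ)²) = 0.02560 × 109.7057 × 0.8091 / (24 × 0.03645) = 2.5975
Wq = Lq/λ = 2.5975/17.8 = 0.1459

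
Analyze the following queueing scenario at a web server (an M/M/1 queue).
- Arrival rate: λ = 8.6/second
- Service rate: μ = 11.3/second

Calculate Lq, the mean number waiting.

ρ = λ/μ = 8.6/11.3 = 0.7611
For M/M/1: Lq = λ²/(μ(μ-λ))
Lq = 73.96/(11.3 × 2.70)
Lq = 2.4241 requests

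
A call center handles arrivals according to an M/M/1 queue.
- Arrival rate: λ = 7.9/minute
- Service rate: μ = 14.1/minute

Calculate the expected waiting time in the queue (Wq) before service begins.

First, compute utilization: ρ = λ/μ = 7.9/14.1 = 0.5603
For M/M/1: Wq = λ/(μ(μ-λ))
Wq = 7.9/(14.1 × (14.1-7.9))
Wq = 7.9/(14.1 × 6.20)
Wq = 0.09037 minutes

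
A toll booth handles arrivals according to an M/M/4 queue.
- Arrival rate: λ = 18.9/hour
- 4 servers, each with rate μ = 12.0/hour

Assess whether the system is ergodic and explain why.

Stability requires ρ = λ/(cμ) < 1
ρ = 18.9/(4 × 12.0) = 18.9/48.00 = 0.3937
Since 0.3937 < 1, the system is STABLE.
The servers are busy 39.38% of the time.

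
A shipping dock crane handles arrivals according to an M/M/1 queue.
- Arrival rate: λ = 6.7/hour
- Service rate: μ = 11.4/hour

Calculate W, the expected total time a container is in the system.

First, compute utilization: ρ = λ/μ = 6.7/11.4 = 0.5877
For M/M/1: W = 1/(μ-λ)
W = 1/(11.4-6.7) = 1/4.70
W = 0.2128 hours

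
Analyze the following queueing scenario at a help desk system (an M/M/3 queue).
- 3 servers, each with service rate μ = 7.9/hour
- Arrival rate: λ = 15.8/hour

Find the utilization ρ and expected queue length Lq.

Traffic intensity: ρ = λ/(cμ) = 15.8/(3×7.9) = 0.6667
Since ρ = 0.6667 < 1, system is stable.
Offered load a = λ/μ = cρ = 15.8/7.9 = 2.0000
P₀ = [ Σₙ₌₀^2 aⁿ/n! + a^3/(3!(1-ρ)) ]⁻¹
Σ = a^0/0! + a^1/1! + a^2/2! = 1.0000 + 2.0000 + 2.0000 = 5.0000
a^3/(3!(1-ρ)) = 8.0000/(6 × 0.33333) = 4.0000
P₀ = 1/(5.0000 + 4.0000) = 0.1111
Lq = P₀·a^3·ρ / (3!(1-ρ)²) = 0.1111 × 8.0000 × 0.6667 / (6 × 0.1111) = 0.8889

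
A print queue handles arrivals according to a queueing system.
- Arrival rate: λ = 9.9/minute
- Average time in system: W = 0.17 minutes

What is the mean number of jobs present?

Little's Law: L = λW
L = 9.9 × 0.17 = 1.6830 jobs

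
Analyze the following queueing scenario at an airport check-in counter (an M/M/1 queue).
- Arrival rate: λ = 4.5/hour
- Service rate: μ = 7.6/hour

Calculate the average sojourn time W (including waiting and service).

First, compute utilization: ρ = λ/μ = 4.5/7.6 = 0.5921
For M/M/1: W = 1/(μ-λ)
W = 1/(7.6-4.5) = 1/3.10
W = 0.3226 hours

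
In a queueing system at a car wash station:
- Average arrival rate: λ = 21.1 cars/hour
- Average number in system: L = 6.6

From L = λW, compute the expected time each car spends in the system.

Little's Law: L = λW, so W = L/λ
W = 6.6/21.1 = 0.3128 hours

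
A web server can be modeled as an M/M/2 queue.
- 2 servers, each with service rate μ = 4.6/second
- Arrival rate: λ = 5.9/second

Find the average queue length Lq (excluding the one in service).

Traffic intensity: ρ = λ/(cμ) = 5.9/(2×4.6) = 0.6413
Since ρ = 0.6413 < 1, system is stable.
Offered load a = λ/μ = cρ = 5.9/4.6 = 1.2826
P₀ = [ Σₙ₌₀^1 aⁿ/n! + a^2/(2!(1-ρ)) ]⁻¹
Σ = a^0/0! + a^1/1! = 1.0000 + 1.2826 = 2.2826
a^2/(2!(1-ρ)) = 1.6451/(2 × 0.3587) = 2.2931
P₀ = 1/(2.2826 + 2.2931) = 0.2185
Lq = P₀·a^2·ρ / (2!(1-ρ)²) = 0.21854 × 1.6451 × 0.64130 / (2 × 0.12866) = 0.8960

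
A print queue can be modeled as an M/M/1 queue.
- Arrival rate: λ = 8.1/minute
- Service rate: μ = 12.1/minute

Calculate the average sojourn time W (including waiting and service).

First, compute utilization: ρ = λ/μ = 8.1/12.1 = 0.6694
For M/M/1: W = 1/(μ-λ)
W = 1/(12.1-8.1) = 1/4.00
W = 0.2500 minutes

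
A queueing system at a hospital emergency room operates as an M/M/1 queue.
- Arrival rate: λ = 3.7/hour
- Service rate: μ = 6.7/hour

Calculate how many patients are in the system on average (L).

ρ = λ/μ = 3.7/6.7 = 0.5522
For M/M/1: L = λ/(μ-λ)
L = 3.7/(6.7-3.7) = 3.7/3.00
L = 1.2333 patients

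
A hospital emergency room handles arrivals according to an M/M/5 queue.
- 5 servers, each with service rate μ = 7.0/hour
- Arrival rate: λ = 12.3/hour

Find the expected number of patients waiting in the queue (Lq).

Traffic intensity: ρ = λ/(cμ) = 12.3/(5×7.0) = 0.3514
Since ρ = 0.3514 < 1, system is stable.
Offered load a = λ/μ = cρ = 12.3/7.0 = 1.7571
P₀ = [ Σₙ₌₀^4 aⁿ/n! + a^5/(5!(1-ρ)) ]⁻¹
Σ = a^0/0! + a^1/1! + a^2/2! + a^3/3! + a^4/4! = 1.0000 + 1.7571 + 1.5438 + 0.9042 + 0.3972 = 5.6023
a^5/(5!(1-ρ)) = 16.7508/(120 × 0.6486) = 0.2152
P₀ = 1/(5.6023 + 0.2152) = 0.1719
Lq = P₀·a^5·ρ / (5!(1-ρ)²) = 0.1719 × 16.7508 × 0.3514 / (120 × 0.4206) = 0.02005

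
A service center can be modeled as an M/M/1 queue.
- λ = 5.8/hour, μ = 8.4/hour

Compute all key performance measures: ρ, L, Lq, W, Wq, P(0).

Step 1: ρ = λ/μ = 5.8/8.4 = 0.6905
Step 2: L = λ/(μ-λ) = 5.8/2.60 = 2.2308
Step 3: Lq = λ²/(μ(μ-λ)) = 33.64/(8.4×2.60) = 1.5403
Step 4: W = 1/(μ-λ) = 1/2.60 = 0.38462
Step 5: Wq = λ/(μ(μ-λ)) = 5.8/(8.4×2.60) = 0.2656
Step 6: P(0) = 1-ρ = 0.3095
Verify: L = λW = 5.8×0.38462 = 2.2308 ✔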